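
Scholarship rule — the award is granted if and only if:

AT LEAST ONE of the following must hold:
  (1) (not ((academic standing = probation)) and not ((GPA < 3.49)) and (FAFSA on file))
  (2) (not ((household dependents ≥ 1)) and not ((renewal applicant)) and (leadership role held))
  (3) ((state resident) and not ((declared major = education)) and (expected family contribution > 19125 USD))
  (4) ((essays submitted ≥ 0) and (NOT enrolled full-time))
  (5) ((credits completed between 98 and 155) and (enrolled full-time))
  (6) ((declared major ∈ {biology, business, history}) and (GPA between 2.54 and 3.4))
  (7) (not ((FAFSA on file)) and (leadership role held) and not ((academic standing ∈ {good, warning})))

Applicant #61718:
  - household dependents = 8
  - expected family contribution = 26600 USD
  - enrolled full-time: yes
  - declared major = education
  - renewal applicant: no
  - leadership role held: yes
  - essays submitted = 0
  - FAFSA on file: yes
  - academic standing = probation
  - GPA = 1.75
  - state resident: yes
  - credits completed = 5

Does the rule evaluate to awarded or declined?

Declined

Atomic conditions:
  academic standing = probation: probation == probation is true
  GPA < 3.49: 1.75 < 3.49 is true
  FAFSA on file: yes → true
  household dependents ≥ 1: 8 ≥ 1 is true
  renewal applicant: no → false
  leadership role held: yes → true
  state resident: yes → true
  declared major = education: education == education is true
  expected family contribution > 19125 USD: 26600 > 19125 is true
  essays submitted ≥ 0: 0 ≥ 0 is true
  NOT enrolled full-time: yes → false
  credits completed between 98 and 155: 5 in [98, 155] is false
  enrolled full-time: yes → true
  declared major ∈ {biology, business, history}: education is not in the set → false
  GPA between 2.54 and 3.4: 1.75 in [2.54, 3.4] is false
  academic standing ∈ {good, warning}: probation is not in the set → false
Combine:
[1.1] NOT true = false
[1.2] NOT true = false
[1] false AND false AND true = false
[2.1] NOT true = false
[2.2] NOT false = true
[2] false AND true AND true = false
[3.2] NOT true = false
[3] true AND false AND true = false
[4] true AND false = false
[5] false AND true = false
[6] false AND false = false
[7.1] NOT true = false
[7.3] NOT false = true
[7] false AND true AND true = false
[root] false OR false OR false OR false OR false OR false OR false = false
Overall: false → declined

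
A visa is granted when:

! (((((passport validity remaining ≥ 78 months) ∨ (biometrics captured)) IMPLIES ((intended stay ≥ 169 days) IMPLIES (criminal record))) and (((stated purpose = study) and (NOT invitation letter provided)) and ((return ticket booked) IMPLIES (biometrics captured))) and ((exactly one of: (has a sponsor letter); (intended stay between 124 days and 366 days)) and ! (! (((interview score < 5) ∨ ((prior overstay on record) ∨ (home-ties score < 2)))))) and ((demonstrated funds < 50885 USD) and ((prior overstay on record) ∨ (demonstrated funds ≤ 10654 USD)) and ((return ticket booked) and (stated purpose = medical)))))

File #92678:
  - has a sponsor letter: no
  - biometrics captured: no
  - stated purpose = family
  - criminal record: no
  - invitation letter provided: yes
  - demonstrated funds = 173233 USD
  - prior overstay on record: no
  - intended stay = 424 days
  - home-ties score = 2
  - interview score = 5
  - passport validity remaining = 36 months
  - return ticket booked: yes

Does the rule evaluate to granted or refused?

Granted

Atomic conditions:
  passport validity remaining ≥ 78 months: 36 ≥ 78 is false
  biometrics captured: no → false
  intended stay ≥ 169 days: 424 ≥ 169 is true
  criminal record: no → false
  stated purpose = study: family == study is false
  NOT invitation letter provided: yes → false
  return ticket booked: yes → true
  has a sponsor letter: no → false
  intended stay between 124 days and 366 days: 424 in [124, 366] is false
  interview score < 5: 5 < 5 is false
  prior overstay on record: no → false
  home-ties score < 2: 2 < 2 is false
  demonstrated funds < 50885 USD: 173233 < 50885 is false
  demonstrated funds ≤ 10654 USD: 173233 ≤ 10654 is false
  stated purpose = medical: family == medical is false
Combine:
[1.1.1] false OR false = false
[1.1.2] true → false = false
[1.1] false → false (antecedent false ⇒ implication holds) = true
[1.2.1] false AND false = false
[1.2.2] true → false = false
[1.2] false AND false = false
[1.3.1] exactly-one(false, false) = false
[1.3.2.1.1.2] false OR false = false
[1.3.2.1.1] false OR false = false
[1.3.2.1] NOT false = true
[1.3.2] NOT true = false
[1.3] false AND false = false
[1.4.2] false OR false = false
[1.4.3] true AND false = false
[1.4] false AND false AND false = false
[1] true AND false AND false AND false = false
[root] NOT false = true
Overall: true → granted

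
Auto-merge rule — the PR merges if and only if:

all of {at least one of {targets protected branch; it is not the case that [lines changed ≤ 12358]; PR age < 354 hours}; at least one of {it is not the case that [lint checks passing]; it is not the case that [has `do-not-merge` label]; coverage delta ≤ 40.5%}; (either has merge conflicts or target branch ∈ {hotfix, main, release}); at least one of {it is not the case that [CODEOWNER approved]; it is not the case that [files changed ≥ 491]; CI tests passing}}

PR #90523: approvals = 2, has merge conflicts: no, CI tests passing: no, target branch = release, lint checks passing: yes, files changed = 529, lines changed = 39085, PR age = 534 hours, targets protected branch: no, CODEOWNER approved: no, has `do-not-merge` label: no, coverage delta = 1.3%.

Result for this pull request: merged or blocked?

Atomic conditions:
  targets protected branch: no → false
  lines changed ≤ 12358: 39085 ≤ 12358 is false
  PR age < 354 hours: 534 < 354 is false
  lint checks passing: yes → true
  has `do-not-merge` label: no → false
  coverage delta ≤ 40.5%: 1.3 ≤ 40.5 is true
  has merge conflicts: no → false
  target branch ∈ {hotfix, main, release}: release is in the set → true
  CODEOWNER approved: no → false
  files changed ≥ 491: 529 ≥ 491 is true
  CI tests passing: no → false
Combine:
[1.2] NOT false = true
[1] false OR true OR false = true
[2.1] NOT true = false
[2.2] NOT false = true
[2] false OR true OR true = true
[3] false OR true = true
[4.1] NOT false = true
[4.2] NOT true = false
[4] true OR false OR false = true
[root] true AND true AND true AND true = true
Overall: true → merged

Merged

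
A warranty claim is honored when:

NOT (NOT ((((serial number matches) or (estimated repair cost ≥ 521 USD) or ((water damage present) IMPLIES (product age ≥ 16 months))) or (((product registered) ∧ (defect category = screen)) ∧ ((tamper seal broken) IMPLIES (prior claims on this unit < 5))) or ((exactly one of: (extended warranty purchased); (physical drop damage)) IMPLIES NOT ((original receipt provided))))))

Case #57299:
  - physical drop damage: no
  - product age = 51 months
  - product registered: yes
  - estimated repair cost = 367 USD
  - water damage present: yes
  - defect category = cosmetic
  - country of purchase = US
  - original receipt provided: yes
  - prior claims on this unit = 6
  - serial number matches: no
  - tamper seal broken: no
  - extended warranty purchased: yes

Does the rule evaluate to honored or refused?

Atomic conditions:
  serial number matches: no → false
  estimated repair cost ≥ 521 USD: 367 ≥ 521 is false
  water damage present: yes → true
  product age ≥ 16 months: 51 ≥ 16 is true
  product registered: yes → true
  defect category = screen: cosmetic == screen is false
  tamper seal broken: no → false
  prior claims on this unit < 5: 6 < 5 is false
  extended warranty purchased: yes → true
  physical drop damage: no → false
  original receipt provided: yes → true
Combine:
[1.1.1.3] true → true = true
[1.1.1] false OR false OR true = true
[1.1.2.1] true AND false = false
[1.1.2.2] false → false (antecedent false ⇒ implication holds) = true
[1.1.2] false AND true = false
[1.1.3.1] exactly-one(true, false) = true
[1.1.3.2] NOT true = false
[1.1.3] true → false = false
[1.1] true OR false OR false = true
[1] NOT true = false
[root] NOT false = true
Overall: true → honored

Honored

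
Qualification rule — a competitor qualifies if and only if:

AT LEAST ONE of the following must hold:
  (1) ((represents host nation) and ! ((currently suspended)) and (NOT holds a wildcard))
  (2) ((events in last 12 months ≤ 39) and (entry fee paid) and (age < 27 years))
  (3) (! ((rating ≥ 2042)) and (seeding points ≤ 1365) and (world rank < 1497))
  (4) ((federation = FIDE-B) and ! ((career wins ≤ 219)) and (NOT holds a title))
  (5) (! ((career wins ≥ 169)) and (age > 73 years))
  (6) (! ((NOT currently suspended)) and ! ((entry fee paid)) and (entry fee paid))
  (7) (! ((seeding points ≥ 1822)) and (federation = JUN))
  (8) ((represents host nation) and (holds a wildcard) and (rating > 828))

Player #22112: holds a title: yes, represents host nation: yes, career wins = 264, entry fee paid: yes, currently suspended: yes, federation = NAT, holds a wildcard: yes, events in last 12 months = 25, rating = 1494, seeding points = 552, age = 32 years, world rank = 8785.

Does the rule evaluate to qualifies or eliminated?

Qualifies

Atomic conditions:
  represents host nation: yes → true
  currently suspended: yes → true
  NOT holds a wildcard: yes → false
  events in last 12 months ≤ 39: 25 ≤ 39 is true
  entry fee paid: yes → true
  age < 27 years: 32 < 27 is false
  rating ≥ 2042: 1494 ≥ 2042 is false
  seeding points ≤ 1365: 552 ≤ 1365 is true
  world rank < 1497: 8785 < 1497 is false
  federation = FIDE-B: NAT == FIDE-B is false
  career wins ≤ 219: 264 ≤ 219 is false
  NOT holds a title: yes → false
  career wins ≥ 169: 264 ≥ 169 is true
  age > 73 years: 32 > 73 is false
  NOT currently suspended: yes → false
  seeding points ≥ 1822: 552 ≥ 1822 is false
  federation = JUN: NAT == JUN is false
  holds a wildcard: yes → true
  rating > 828: 1494 > 828 is true
Combine:
[1.2] NOT true = false
[1] true AND false AND false = false
[2] true AND true AND false = false
[3.1] NOT false = true
[3] true AND true AND false = false
[4.2] NOT false = true
[4] false AND true AND false = false
[5.1] NOT true = false
[5] false AND false = false
[6.1] NOT false = true
[6.2] NOT true = false
[6] true AND false AND true = false
[7.1] NOT false = true
[7] true AND false = false
[8] true AND true AND true = true
[root] false OR false OR false OR false OR false OR false OR false OR true = true
Overall: true → qualifies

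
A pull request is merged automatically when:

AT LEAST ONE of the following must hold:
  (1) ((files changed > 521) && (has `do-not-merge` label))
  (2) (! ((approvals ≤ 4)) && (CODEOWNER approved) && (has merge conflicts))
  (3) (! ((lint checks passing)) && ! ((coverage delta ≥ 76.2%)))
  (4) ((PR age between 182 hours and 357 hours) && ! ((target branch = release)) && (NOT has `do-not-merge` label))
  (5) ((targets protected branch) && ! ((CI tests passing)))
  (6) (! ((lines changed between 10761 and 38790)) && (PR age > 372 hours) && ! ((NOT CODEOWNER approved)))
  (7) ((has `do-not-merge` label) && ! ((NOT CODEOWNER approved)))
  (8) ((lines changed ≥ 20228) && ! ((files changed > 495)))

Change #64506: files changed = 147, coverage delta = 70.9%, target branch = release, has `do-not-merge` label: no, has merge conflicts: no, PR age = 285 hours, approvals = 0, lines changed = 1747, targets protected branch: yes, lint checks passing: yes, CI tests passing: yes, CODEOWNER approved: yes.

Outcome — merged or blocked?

Blocked

Atomic conditions:
  files changed > 521: 147 > 521 is false
  has `do-not-merge` label: no → false
  approvals ≤ 4: 0 ≤ 4 is true
  CODEOWNER approved: yes → true
  has merge conflicts: no → false
  lint checks passing: yes → true
  coverage delta ≥ 76.2%: 70.9 ≥ 76.2 is false
  PR age between 182 hours and 357 hours: 285 in [182, 357] is true
  target branch = release: release == release is true
  NOT has `do-not-merge` label: no → true
  targets protected branch: yes → true
  CI tests passing: yes → true
  lines changed between 10761 and 38790: 1747 in [10761, 38790] is false
  PR age > 372 hours: 285 > 372 is false
  NOT CODEOWNER approved: yes → false
  lines changed ≥ 20228: 1747 ≥ 20228 is false
  files changed > 495: 147 > 495 is false
Combine:
[1] false AND false = false
[2.1] NOT true = false
[2] false AND true AND false = false
[3.1] NOT true = false
[3.2] NOT false = true
[3] false AND true = false
[4.2] NOT true = false
[4] true AND false AND true = false
[5.2] NOT true = false
[5] true AND false = false
[6.1] NOT false = true
[6.3] NOT false = true
[6] true AND false AND true = false
[7.2] NOT false = true
[7] false AND true = false
[8.2] NOT false = true
[8] false AND true = false
[root] false OR false OR false OR false OR false OR false OR false OR false = false
Overall: false → blocked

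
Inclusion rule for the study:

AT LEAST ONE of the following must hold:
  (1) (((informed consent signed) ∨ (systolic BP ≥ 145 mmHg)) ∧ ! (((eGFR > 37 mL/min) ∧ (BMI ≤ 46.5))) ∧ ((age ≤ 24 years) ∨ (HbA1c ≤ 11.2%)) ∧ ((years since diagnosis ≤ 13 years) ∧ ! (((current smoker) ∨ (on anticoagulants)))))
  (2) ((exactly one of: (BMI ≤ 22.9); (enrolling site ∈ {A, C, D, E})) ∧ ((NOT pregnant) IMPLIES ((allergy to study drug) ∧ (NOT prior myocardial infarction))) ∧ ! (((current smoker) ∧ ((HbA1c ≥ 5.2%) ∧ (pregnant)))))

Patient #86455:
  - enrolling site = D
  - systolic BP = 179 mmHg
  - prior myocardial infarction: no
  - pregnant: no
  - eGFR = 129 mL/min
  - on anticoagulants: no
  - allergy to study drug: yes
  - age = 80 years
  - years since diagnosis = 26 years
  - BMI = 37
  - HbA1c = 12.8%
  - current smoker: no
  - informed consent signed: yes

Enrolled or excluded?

Atomic conditions:
  informed consent signed: yes → true
  systolic BP ≥ 145 mmHg: 179 ≥ 145 is true
  eGFR > 37 mL/min: 129 > 37 is true
  BMI ≤ 46.5: 37 ≤ 46.5 is true
  age ≤ 24 years: 80 ≤ 24 is false
  HbA1c ≤ 11.2%: 12.8 ≤ 11.2 is false
  years since diagnosis ≤ 13 years: 26 ≤ 13 is false
  current smoker: no → false
  on anticoagulants: no → false
  BMI ≤ 22.9: 37 ≤ 22.9 is false
  enrolling site ∈ {A, C, D, E}: D is in the set → true
  NOT pregnant: no → true
  allergy to study drug: yes → true
  NOT prior myocardial infarction: no → true
  HbA1c ≥ 5.2%: 12.8 ≥ 5.2 is true
  pregnant: no → false
Combine:
[1.1] true OR true = true
[1.2.1] true AND true = true
[1.2] NOT true = false
[1.3] false OR false = false
[1.4.2.1] false OR false = false
[1.4.2] NOT false = true
[1.4] false AND true = false
[1] true AND false AND false AND false = false
[2.1] exactly-one(false, true) = true
[2.2.2] true AND true = true
[2.2] true → true = true
[2.3.1.2] true AND false = false
[2.3.1] false AND false = false
[2.3] NOT false = true
[2] true AND true AND true = true
[root] false OR true = true
Overall: true → enrolled

Enrolled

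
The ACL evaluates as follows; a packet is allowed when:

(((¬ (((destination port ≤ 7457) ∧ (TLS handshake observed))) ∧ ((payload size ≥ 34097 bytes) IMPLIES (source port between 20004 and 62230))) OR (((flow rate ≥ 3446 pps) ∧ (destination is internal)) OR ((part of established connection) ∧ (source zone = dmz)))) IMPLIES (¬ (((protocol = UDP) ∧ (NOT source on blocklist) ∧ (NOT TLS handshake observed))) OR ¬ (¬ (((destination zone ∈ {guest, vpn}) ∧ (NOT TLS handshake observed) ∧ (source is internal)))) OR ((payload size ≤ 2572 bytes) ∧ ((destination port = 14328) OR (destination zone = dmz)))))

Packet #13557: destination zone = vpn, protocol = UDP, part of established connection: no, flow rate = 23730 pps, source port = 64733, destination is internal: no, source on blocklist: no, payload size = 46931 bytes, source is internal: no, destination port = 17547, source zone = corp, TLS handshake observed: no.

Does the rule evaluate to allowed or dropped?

Atomic conditions:
  destination port ≤ 7457: 17547 ≤ 7457 is false
  TLS handshake observed: no → false
  payload size ≥ 34097 bytes: 46931 ≥ 34097 is true
  source port between 20004 and 62230: 64733 in [20004, 62230] is false
  flow rate ≥ 3446 pps: 23730 ≥ 3446 is true
  destination is internal: no → false
  part of established connection: no → false
  source zone = dmz: corp == dmz is false
  protocol = UDP: UDP == UDP is true
  NOT source on blocklist: no → true
  NOT TLS handshake observed: no → true
  destination zone ∈ {guest, vpn}: vpn is in the set → true
  source is internal: no → false
  payload size ≤ 2572 bytes: 46931 ≤ 2572 is false
  destination port = 14328: 17547 == 14328 is false
  destination zone = dmz: vpn == dmz is false
Combine:
[1.1.1.1] false AND false = false
[1.1.1] NOT false = true
[1.1.2] true → false = false
[1.1] true AND false = false
[1.2.1] true AND false = false
[1.2.2] false AND false = false
[1.2] false OR false = false
[1] false OR false = false
[2.1.1] true AND true AND true = true
[2.1] NOT true = false
[2.2.1.1] true AND true AND false = false
[2.2.1] NOT false = true
[2.2] NOT true = false
[2.3.2] false OR false = false
[2.3] false AND false = false
[2] false OR false OR false = false
[root] false → false (antecedent false ⇒ implication holds) = true
Overall: true → allowed

Allowed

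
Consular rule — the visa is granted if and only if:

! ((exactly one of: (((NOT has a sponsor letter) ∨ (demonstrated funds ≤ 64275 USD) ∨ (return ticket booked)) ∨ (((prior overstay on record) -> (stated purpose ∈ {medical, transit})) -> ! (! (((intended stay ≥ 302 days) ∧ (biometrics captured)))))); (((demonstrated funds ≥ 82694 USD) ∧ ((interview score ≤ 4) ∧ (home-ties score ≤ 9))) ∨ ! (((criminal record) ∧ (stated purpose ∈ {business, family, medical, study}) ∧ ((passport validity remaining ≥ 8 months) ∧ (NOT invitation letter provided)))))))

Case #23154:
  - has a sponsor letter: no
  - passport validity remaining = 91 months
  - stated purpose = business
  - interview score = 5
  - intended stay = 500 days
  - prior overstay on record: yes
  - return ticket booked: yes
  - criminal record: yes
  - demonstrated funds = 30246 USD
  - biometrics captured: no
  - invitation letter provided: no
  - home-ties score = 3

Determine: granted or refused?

Refused

Atomic conditions:
  NOT has a sponsor letter: no → true
  demonstrated funds ≤ 64275 USD: 30246 ≤ 64275 is true
  return ticket booked: yes → true
  prior overstay on record: yes → true
  stated purpose ∈ {medical, transit}: business is not in the set → false
  intended stay ≥ 302 days: 500 ≥ 302 is true
  biometrics captured: no → false
  demonstrated funds ≥ 82694 USD: 30246 ≥ 82694 is false
  interview score ≤ 4: 5 ≤ 4 is false
  home-ties score ≤ 9: 3 ≤ 9 is true
  criminal record: yes → true
  stated purpose ∈ {business, family, medical, study}: business is in the set → true
  passport validity remaining ≥ 8 months: 91 ≥ 8 is true
  NOT invitation letter provided: no → true
Combine:
[1.1.1] true OR true OR true = true
[1.1.2.1] true → false = false
[1.1.2.2.1.1] true AND false = false
[1.1.2.2.1] NOT false = true
[1.1.2.2] NOT true = false
[1.1.2] false → false (antecedent false ⇒ implication holds) = true
[1.1] true OR true = true
[1.2.1.2] false AND true = false
[1.2.1] false AND false = false
[1.2.2.1.3] true AND true = true
[1.2.2.1] true AND true AND true = true
[1.2.2] NOT true = false
[1.2] false OR false = false
[1] exactly-one(true, false) = true
[root] NOT true = false
Overall: false → refused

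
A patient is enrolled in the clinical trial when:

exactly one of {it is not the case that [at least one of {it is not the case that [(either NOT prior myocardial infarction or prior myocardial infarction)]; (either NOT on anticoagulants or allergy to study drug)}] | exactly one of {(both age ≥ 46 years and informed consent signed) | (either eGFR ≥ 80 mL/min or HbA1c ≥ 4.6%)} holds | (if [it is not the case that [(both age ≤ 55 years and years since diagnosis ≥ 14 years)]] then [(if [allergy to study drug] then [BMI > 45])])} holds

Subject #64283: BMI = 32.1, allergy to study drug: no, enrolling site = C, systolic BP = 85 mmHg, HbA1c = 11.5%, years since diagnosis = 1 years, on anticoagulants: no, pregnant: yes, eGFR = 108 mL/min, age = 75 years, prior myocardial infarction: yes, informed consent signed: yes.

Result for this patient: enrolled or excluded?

Enrolled

Atomic conditions:
  NOT prior myocardial infarction: yes → false
  prior myocardial infarction: yes → true
  NOT on anticoagulants: no → true
  allergy to study drug: no → false
  age ≥ 46 years: 75 ≥ 46 is true
  informed consent signed: yes → true
  eGFR ≥ 80 mL/min: 108 ≥ 80 is true
  HbA1c ≥ 4.6%: 11.5 ≥ 4.6 is true
  age ≤ 55 years: 75 ≤ 55 is false
  years since diagnosis ≥ 14 years: 1 ≥ 14 is false
  BMI > 45: 32.1 > 45 is false
Combine:
[1.1.1.1] false OR true = true
[1.1.1] NOT true = false
[1.1.2] true OR false = true
[1.1] false OR true = true
[1] NOT true = false
[2.1] true AND true = true
[2.2] true OR true = true
[2] exactly-one(true, true) = false
[3.1.1] false AND false = false
[3.1] NOT false = true
[3.2] false → false (antecedent false ⇒ implication holds) = true
[3] true → true = true
[root] exactly-one(false, false, true) = true
Overall: true → enrolled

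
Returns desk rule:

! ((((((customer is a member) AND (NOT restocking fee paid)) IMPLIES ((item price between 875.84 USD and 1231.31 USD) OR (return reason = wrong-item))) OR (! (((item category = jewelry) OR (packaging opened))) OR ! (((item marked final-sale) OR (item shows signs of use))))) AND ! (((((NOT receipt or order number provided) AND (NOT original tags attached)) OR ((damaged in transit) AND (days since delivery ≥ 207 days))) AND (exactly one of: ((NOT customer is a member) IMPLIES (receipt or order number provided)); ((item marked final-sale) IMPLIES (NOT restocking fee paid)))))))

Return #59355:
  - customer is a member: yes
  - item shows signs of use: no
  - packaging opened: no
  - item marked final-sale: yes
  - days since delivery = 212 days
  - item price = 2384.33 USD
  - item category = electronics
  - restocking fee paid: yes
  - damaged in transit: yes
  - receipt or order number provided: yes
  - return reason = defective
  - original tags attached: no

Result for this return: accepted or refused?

Atomic conditions:
  customer is a member: yes → true
  NOT restocking fee paid: yes → false
  item price between 875.84 USD and 1231.31 USD: 2384.33 in [875.84, 1231.31] is false
  return reason = wrong-item: defective == wrong-item is false
  item category = jewelry: electronics == jewelry is false
  packaging opened: no → false
  item marked final-sale: yes → true
  item shows signs of use: no → false
  NOT receipt or order number provided: yes → false
  NOT original tags attached: no → true
  damaged in transit: yes → true
  days since delivery ≥ 207 days: 212 ≥ 207 is true
  NOT customer is a member: yes → false
  receipt or order number provided: yes → true
Combine:
[1.1.1.1] true AND false = false
[1.1.1.2] false OR false = false
[1.1.1] false → false (antecedent false ⇒ implication holds) = true
[1.1.2.1.1] false OR false = false
[1.1.2.1] NOT false = true
[1.1.2.2.1] true OR false = true
[1.1.2.2] NOT true = false
[1.1.2] true OR false = true
[1.1] true OR true = true
[1.2.1.1.1] false AND true = false
[1.2.1.1.2] true AND true = true
[1.2.1.1] false OR true = true
[1.2.1.2.1] false → true (antecedent false ⇒ implication holds) = true
[1.2.1.2.2] true → false = false
[1.2.1.2] exactly-one(true, false) = true
[1.2.1] true AND true = true
[1.2] NOT true = false
[1] true AND false = false
[root] NOT false = true
Overall: true → accepted

Accepted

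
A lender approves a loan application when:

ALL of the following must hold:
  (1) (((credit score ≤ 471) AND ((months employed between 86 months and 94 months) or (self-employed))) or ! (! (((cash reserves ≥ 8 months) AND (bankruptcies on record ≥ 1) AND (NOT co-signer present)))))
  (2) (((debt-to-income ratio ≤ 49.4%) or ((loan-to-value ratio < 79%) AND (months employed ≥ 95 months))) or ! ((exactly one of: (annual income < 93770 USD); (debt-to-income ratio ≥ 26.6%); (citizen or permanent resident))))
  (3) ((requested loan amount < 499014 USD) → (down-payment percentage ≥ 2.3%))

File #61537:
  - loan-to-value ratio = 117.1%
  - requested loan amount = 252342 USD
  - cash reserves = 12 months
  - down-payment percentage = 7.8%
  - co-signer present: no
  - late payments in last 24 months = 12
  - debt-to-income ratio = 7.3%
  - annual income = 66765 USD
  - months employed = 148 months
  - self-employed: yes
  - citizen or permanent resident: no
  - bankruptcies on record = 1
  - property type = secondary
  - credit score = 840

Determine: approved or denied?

Approved

Atomic conditions:
  credit score ≤ 471: 840 ≤ 471 is false
  months employed between 86 months and 94 months: 148 in [86, 94] is false
  self-employed: yes → true
  cash reserves ≥ 8 months: 12 ≥ 8 is true
  bankruptcies on record ≥ 1: 1 ≥ 1 is true
  NOT co-signer present: no → true
  debt-to-income ratio ≤ 49.4%: 7.3 ≤ 49.4 is true
  loan-to-value ratio < 79%: 117.1 < 79 is false
  months employed ≥ 95 months: 148 ≥ 95 is true
  annual income < 93770 USD: 66765 < 93770 is true
  debt-to-income ratio ≥ 26.6%: 7.3 ≥ 26.6 is false
  citizen or permanent resident: no → false
  requested loan amount < 499014 USD: 252342 < 499014 is true
  down-payment percentage ≥ 2.3%: 7.8 ≥ 2.3 is true
Combine:
[1.1.2] false OR true = true
[1.1] false AND true = false
[1.2.1.1] true AND true AND true = true
[1.2.1] NOT true = false
[1.2] NOT false = true
[1] false OR true = true
[2.1.2] false AND true = false
[2.1] true OR false = true
[2.2.1] exactly-one(true, false, false) = true
[2.2] NOT true = false
[2] true OR false = true
[3] true → true = true
[root] true AND true AND true = true
Overall: true → approved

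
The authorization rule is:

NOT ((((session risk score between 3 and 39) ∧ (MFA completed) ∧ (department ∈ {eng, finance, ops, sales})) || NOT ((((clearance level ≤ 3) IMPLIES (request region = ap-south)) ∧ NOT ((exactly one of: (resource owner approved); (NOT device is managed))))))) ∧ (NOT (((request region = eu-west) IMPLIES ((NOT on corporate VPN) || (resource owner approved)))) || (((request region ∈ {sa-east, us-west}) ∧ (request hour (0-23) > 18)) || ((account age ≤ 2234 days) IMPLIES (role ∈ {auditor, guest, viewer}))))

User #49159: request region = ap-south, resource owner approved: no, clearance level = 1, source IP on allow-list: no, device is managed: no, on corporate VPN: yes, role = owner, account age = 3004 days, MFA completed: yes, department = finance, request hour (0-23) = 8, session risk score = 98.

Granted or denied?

Atomic conditions:
  session risk score between 3 and 39: 98 in [3, 39] is false
  MFA completed: yes → true
  department ∈ {eng, finance, ops, sales}: finance is in the set → true
  clearance level ≤ 3: 1 ≤ 3 is true
  request region = ap-south: ap-south == ap-south is true
  resource owner approved: no → false
  NOT device is managed: no → true
  request region = eu-west: ap-south == eu-west is false
  NOT on corporate VPN: yes → false
  request region ∈ {sa-east, us-west}: ap-south is not in the set → false
  request hour (0-23) > 18: 8 > 18 is false
  account age ≤ 2234 days: 3004 ≤ 2234 is false
  role ∈ {auditor, guest, viewer}: owner is not in the set → false
Combine:
[1.1.1] false AND true AND true = false
[1.1.2.1.1] true → true = true
[1.1.2.1.2.1] exactly-one(false, true) = true
[1.1.2.1.2] NOT true = false
[1.1.2.1] true AND false = false
[1.1.2] NOT false = true
[1.1] false OR true = true
[1] NOT true = false
[2.1.1.2] false OR false = false
[2.1.1] false → false (antecedent false ⇒ implication holds) = true
[2.1] NOT true = false
[2.2.1] false AND false = false
[2.2.2] false → false (antecedent false ⇒ implication holds) = true
[2.2] false OR true = true
[2] false OR true = true
[root] false AND true = false
Overall: false → denied

Denied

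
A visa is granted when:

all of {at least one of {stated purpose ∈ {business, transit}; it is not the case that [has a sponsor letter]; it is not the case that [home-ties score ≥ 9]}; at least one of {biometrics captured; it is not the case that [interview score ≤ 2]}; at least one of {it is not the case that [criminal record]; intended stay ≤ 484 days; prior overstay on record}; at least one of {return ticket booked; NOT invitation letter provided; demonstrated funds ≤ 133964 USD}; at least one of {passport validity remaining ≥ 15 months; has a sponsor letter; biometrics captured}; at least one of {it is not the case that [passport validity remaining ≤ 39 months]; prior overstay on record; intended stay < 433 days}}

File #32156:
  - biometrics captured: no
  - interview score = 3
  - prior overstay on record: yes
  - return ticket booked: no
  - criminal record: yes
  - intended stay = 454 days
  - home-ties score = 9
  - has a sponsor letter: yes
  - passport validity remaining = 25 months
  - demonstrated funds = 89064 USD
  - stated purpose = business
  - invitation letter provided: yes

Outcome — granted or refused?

Atomic conditions:
  stated purpose ∈ {business, transit}: business is in the set → true
  has a sponsor letter: yes → true
  home-ties score ≥ 9: 9 ≥ 9 is true
  biometrics captured: no → false
  interview score ≤ 2: 3 ≤ 2 is false
  criminal record: yes → true
  intended stay ≤ 484 days: 454 ≤ 484 is true
  prior overstay on record: yes → true
  return ticket booked: no → false
  NOT invitation letter provided: yes → false
  demonstrated funds ≤ 133964 USD: 89064 ≤ 133964 is true
  passport validity remaining ≥ 15 months: 25 ≥ 15 is true
  passport validity remaining ≤ 39 months: 25 ≤ 39 is true
  intended stay < 433 days: 454 < 433 is false
Combine:
[1.2] NOT true = false
[1.3] NOT true = false
[1] true OR false OR false = true
[2.2] NOT false = true
[2] false OR true = true
[3.1] NOT true = false
[3] false OR true OR true = true
[4] false OR false OR true = true
[5] true OR true OR false = true
[6.1] NOT true = false
[6] false OR true OR false = true
[root] true AND true AND true AND true AND true AND true = true
Overall: true → granted

Granted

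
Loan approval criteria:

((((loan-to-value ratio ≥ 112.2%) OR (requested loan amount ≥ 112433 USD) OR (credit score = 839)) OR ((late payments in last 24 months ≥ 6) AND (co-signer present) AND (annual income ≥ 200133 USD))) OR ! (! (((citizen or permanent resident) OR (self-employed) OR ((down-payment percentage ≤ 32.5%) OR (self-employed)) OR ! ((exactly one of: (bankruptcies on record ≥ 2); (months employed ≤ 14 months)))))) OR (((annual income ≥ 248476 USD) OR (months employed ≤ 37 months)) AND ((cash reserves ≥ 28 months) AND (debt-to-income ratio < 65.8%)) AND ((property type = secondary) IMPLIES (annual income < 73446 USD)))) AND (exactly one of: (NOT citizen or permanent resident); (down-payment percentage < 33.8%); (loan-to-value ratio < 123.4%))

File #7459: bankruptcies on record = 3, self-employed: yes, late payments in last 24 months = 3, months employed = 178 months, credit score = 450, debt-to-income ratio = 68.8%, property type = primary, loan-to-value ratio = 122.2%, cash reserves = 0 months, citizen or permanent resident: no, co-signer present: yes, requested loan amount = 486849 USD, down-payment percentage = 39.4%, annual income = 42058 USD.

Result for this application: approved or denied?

Atomic conditions:
  loan-to-value ratio ≥ 112.2%: 122.2 ≥ 112.2 is true
  requested loan amount ≥ 112433 USD: 486849 ≥ 112433 is true
  credit score = 839: 450 == 839 is false
  late payments in last 24 months ≥ 6: 3 ≥ 6 is false
  co-signer present: yes → true
  annual income ≥ 200133 USD: 42058 ≥ 200133 is false
  citizen or permanent resident: no → false
  self-employed: yes → true
  down-payment percentage ≤ 32.5%: 39.4 ≤ 32.5 is false
  bankruptcies on record ≥ 2: 3 ≥ 2 is true
  months employed ≤ 14 months: 178 ≤ 14 is false
  annual income ≥ 248476 USD: 42058 ≥ 248476 is false
  months employed ≤ 37 months: 178 ≤ 37 is false
  cash reserves ≥ 28 months: 0 ≥ 28 is false
  debt-to-income ratio < 65.8%: 68.8 < 65.8 is false
  property type = secondary: primary == secondary is false
  annual income < 73446 USD: 42058 < 73446 is true
  NOT citizen or permanent resident: no → true
  down-payment percentage < 33.8%: 39.4 < 33.8 is false
  loan-to-value ratio < 123.4%: 122.2 < 123.4 is true
Combine:
[1.1.1] true OR true OR false = true
[1.1.2] false AND true AND false = false
[1.1] true OR false = true
[1.2.1.1.3] false OR true = true
[1.2.1.1.4.1] exactly-one(true, false) = true
[1.2.1.1.4] NOT true = false
[1.2.1.1] false OR true OR true OR false = true
[1.2.1] NOT true = false
[1.2] NOT false = true
[1.3.1] false OR false = false
[1.3.2] false AND false = false
[1.3.3] false → true (antecedent false ⇒ implication holds) = true
[1.3] false AND false AND true = false
[1] true OR true OR false = true
[2] exactly-one(true, false, true) = false
[root] true AND false = false
Overall: false → denied

Denied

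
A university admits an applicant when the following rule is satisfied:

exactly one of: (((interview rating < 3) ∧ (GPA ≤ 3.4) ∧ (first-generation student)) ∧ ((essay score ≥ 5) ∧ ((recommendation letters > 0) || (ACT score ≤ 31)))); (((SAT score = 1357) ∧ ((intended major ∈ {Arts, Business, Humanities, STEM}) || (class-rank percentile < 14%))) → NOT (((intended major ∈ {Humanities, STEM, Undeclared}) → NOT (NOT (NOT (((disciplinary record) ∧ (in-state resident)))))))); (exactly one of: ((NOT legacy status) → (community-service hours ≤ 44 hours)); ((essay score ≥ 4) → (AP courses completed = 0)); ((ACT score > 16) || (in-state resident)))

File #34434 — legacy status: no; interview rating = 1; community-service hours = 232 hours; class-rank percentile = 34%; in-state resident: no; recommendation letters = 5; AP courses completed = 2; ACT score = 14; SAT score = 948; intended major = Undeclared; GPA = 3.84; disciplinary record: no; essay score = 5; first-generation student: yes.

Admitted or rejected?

Admitted

Atomic conditions:
  interview rating < 3: 1 < 3 is true
  GPA ≤ 3.4: 3.84 ≤ 3.4 is false
  first-generation student: yes → true
  essay score ≥ 5: 5 ≥ 5 is true
  recommendation letters > 0: 5 > 0 is true
  ACT score ≤ 31: 14 ≤ 31 is true
  SAT score = 1357: 948 == 1357 is false
  intended major ∈ {Arts, Business, Humanities, STEM}: Undeclared is not in the set → false
  class-rank percentile < 14%: 34 < 14 is false
  intended major ∈ {Humanities, STEM, Undeclared}: Undeclared is in the set → true
  disciplinary record: no → false
  in-state resident: no → false
  NOT legacy status: no → true
  community-service hours ≤ 44 hours: 232 ≤ 44 is false
  essay score ≥ 4: 5 ≥ 4 is true
  AP courses completed = 0: 2 == 0 is false
  ACT score > 16: 14 > 16 is false
Combine:
[1.1] true AND false AND true = false
[1.2.2] true OR true = true
[1.2] true AND true = true
[1] false AND true = false
[2.1.2] false OR false = false
[2.1] false AND false = false
[2.2.1.2.1.1.1] false AND false = false
[2.2.1.2.1.1] NOT false = true
[2.2.1.2.1] NOT true = false
[2.2.1.2] NOT false = true
[2.2.1] true → true = true
[2.2] NOT true = false
[2] false → false (antecedent false ⇒ implication holds) = true
[3.1] true → false = false
[3.2] true → false = false
[3.3] false OR false = false
[3] exactly-one(false, false, false) = false
[root] exactly-one(false, true, false) = true
Overall: true → admitted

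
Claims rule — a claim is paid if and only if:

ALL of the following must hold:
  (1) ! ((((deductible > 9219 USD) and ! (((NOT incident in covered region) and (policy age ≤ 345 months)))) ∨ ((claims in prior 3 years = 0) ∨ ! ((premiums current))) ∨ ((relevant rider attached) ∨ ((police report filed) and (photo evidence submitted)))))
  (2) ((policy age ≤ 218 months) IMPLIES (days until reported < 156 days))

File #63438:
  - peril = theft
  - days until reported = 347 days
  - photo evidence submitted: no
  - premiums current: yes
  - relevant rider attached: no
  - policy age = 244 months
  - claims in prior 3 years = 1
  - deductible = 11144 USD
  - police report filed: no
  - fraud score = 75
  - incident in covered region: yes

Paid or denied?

Denied

Atomic conditions:
  deductible > 9219 USD: 11144 > 9219 is true
  NOT incident in covered region: yes → false
  policy age ≤ 345 months: 244 ≤ 345 is true
  claims in prior 3 years = 0: 1 == 0 is false
  premiums current: yes → true
  relevant rider attached: no → false
  police report filed: no → false
  photo evidence submitted: no → false
  policy age ≤ 218 months: 244 ≤ 218 is false
  days until reported < 156 days: 347 < 156 is false
Combine:
[1.1.1.2.1] false AND true = false
[1.1.1.2] NOT false = true
[1.1.1] true AND true = true
[1.1.2.2] NOT true = false
[1.1.2] false OR false = false
[1.1.3.2] false AND false = false
[1.1.3] false OR false = false
[1.1] true OR false OR false = true
[1] NOT true = false
[2] false → false (antecedent false ⇒ implication holds) = true
[root] false AND true = false
Overall: false → denied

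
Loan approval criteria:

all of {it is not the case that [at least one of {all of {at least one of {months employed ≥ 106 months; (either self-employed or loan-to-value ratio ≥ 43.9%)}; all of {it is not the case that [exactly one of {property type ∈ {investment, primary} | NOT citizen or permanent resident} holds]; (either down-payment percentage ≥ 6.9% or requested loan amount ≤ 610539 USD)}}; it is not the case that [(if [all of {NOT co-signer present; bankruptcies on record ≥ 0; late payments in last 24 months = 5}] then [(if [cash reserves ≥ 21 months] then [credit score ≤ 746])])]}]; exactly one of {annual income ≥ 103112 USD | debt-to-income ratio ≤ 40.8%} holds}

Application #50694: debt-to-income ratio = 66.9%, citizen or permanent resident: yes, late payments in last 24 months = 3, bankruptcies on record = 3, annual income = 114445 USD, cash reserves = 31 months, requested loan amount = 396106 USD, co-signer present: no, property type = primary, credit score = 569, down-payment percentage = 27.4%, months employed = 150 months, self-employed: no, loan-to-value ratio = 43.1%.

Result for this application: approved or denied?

Atomic conditions:
  months employed ≥ 106 months: 150 ≥ 106 is true
  self-employed: no → false
  loan-to-value ratio ≥ 43.9%: 43.1 ≥ 43.9 is false
  property type ∈ {investment, primary}: primary is in the set → true
  NOT citizen or permanent resident: yes → false
  down-payment percentage ≥ 6.9%: 27.4 ≥ 6.9 is true
  requested loan amount ≤ 610539 USD: 396106 ≤ 610539 is true
  NOT co-signer present: no → true
  bankruptcies on record ≥ 0: 3 ≥ 0 is true
  late payments in last 24 months = 5: 3 == 5 is false
  cash reserves ≥ 21 months: 31 ≥ 21 is true
  credit score ≤ 746: 569 ≤ 746 is true
  annual income ≥ 103112 USD: 114445 ≥ 103112 is true
  debt-to-income ratio ≤ 40.8%: 66.9 ≤ 40.8 is false
Combine:
[1.1.1.1.2] false OR false = false
[1.1.1.1] true OR false = true
[1.1.1.2.1.1] exactly-one(true, false) = true
[1.1.1.2.1] NOT true = false
[1.1.1.2.2] true OR true = true
[1.1.1.2] false AND true = false
[1.1.1] true AND false = false
[1.1.2.1.1] true AND true AND false = false
[1.1.2.1.2] true → true = true
[1.1.2.1] false → true (antecedent false ⇒ implication holds) = true
[1.1.2] NOT true = false
[1.1] false OR false = false
[1] NOT false = true
[2] exactly-one(true, false) = true
[root] true AND true = true
Overall: true → approved

Approved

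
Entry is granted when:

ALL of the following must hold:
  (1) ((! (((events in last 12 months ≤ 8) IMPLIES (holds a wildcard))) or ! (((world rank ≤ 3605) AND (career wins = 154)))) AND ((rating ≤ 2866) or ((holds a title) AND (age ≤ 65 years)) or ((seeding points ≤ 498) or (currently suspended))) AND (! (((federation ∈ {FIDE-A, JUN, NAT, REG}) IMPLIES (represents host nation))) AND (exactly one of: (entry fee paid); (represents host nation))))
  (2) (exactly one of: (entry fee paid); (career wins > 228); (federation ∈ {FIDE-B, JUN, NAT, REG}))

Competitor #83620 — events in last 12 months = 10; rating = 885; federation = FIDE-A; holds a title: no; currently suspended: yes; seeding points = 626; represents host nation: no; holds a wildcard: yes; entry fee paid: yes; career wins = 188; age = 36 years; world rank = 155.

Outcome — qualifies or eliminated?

Qualifies

Atomic conditions:
  events in last 12 months ≤ 8: 10 ≤ 8 is false
  holds a wildcard: yes → true
  world rank ≤ 3605: 155 ≤ 3605 is true
  career wins = 154: 188 == 154 is false
  rating ≤ 2866: 885 ≤ 2866 is true
  holds a title: no → false
  age ≤ 65 years: 36 ≤ 65 is true
  seeding points ≤ 498: 626 ≤ 498 is false
  currently suspended: yes → true
  federation ∈ {FIDE-A, JUN, NAT, REG}: FIDE-A is in the set → true
  represents host nation: no → false
  entry fee paid: yes → true
  career wins > 228: 188 > 228 is false
  federation ∈ {FIDE-B, JUN, NAT, REG}: FIDE-A is not in the set → false
Combine:
[1.1.1.1] false → true (antecedent false ⇒ implication holds) = true
[1.1.1] NOT true = false
[1.1.2.1] true AND false = false
[1.1.2] NOT false = true
[1.1] false OR true = true
[1.2.2] false AND true = false
[1.2.3] false OR true = true
[1.2] true OR false OR true = true
[1.3.1.1] true → false = false
[1.3.1] NOT false = true
[1.3.2] exactly-one(true, false) = true
[1.3] true AND true = true
[1] true AND true AND true = true
[2] exactly-one(true, false, false) = true
[root] true AND true = true
Overall: true → qualifies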